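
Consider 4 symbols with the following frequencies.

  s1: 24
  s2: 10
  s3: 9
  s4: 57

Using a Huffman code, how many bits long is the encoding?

162

Build the Huffman tree bottom-up:
merge s3(9) and s2(10): 19
merge 19 and s1(24): 43
merge 43 and s4(57): 100
The encoded length is the sum of every internal node's weight: 19 + 43 + 100 = 162 bits.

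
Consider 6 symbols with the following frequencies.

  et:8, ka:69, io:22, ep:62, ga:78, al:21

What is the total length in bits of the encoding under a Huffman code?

Greedily combine the two least-frequent nodes:
combine et(8), al(21) → 29
combine io(22), 29 → 51
combine 51, ep(62) → 113
combine ka(69), ga(78) → 147
combine 113, 147 → 260
Each symbol's bit-cost is frequency × depth; summing gives 600 bits (equivalently 29 + 51 + 113 + 147 + 260).

600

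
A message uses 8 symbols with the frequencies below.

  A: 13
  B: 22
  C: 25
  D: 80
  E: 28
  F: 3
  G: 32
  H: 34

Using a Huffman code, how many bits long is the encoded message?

Build the Huffman tree bottom-up:
F(3) + A(13) → 16
16 + B(22) → 38
C(25) + E(28) → 53
G(32) + H(34) → 66
38 + 53 → 91
66 + D(80) → 146
91 + 146 → 237
Total encoded bits = sum of merged weights = 16 + 38 + 53 + 66 + 91 + 146 + 237 = 647.

647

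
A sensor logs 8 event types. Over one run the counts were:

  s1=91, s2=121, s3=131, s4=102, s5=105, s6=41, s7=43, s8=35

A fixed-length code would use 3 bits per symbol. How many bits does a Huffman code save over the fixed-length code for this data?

Fixed-length: 3 bits × 669 symbols = 2007 bits.
Huffman merges:
merge s8(35) and s6(41): 76
merge s7(43) and 76: 119
merge s1(91) and s4(102): 193
merge s5(105) and 119: 224
merge s2(121) and s3(131): 252
merge 193 and 224: 417
merge 252 and 417: 669
Huffman total = 76 + 119 + 193 + 224 + 252 + 417 + 669 = 1950 bits.
Saving = 2007 − 1950 = 57 bits.

57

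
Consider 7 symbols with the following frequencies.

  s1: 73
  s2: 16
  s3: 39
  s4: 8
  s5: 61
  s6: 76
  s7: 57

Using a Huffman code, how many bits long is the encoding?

865

Merge the two smallest weights repeatedly:
s4(8) + s2(16) → 24
24 + s3(39) → 63
s7(57) + s5(61) → 118
63 + s1(73) → 136
s6(76) + 118 → 194
136 + 194 → 330
Each symbol's bit-cost is frequency × depth; summing gives 865 bits (equivalently 24 + 63 + 118 + 136 + 194 + 330).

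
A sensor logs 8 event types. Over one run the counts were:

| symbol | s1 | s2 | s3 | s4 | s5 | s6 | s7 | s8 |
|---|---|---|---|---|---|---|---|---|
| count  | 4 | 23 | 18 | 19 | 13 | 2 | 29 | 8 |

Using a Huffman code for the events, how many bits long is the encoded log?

Build the Huffman tree bottom-up:
combine s6(2), s1(4) → 6
combine 6, s8(8) → 14
combine s5(13), 14 → 27
combine s3(18), s4(19) → 37
combine s2(23), 27 → 50
combine s7(29), 37 → 66
combine 50, 66 → 116
The encoded length is the sum of every internal node's weight: 6 + 14 + 27 + 37 + 50 + 66 + 116 = 316 bits.

316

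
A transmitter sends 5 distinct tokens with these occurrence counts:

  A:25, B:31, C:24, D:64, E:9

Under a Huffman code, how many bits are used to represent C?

3

Repeatedly merge the two smallest:
merge E(9) and C(24): 33
merge A(25) and B(31): 56
merge 33 and 56: 89
merge D(64) and 89: 153
C's leaf is at depth 3, giving a 3-bit codeword.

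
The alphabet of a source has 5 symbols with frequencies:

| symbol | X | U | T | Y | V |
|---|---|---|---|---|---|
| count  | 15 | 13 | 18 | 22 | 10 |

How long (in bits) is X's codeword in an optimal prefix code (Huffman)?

2

Repeatedly merge the two smallest:
merge V(10) and U(13): 23
merge X(15) and T(18): 33
merge Y(22) and 23: 45
merge 33 and 45: 78
X sits 2 levels below the root, so its codeword is 2 bits.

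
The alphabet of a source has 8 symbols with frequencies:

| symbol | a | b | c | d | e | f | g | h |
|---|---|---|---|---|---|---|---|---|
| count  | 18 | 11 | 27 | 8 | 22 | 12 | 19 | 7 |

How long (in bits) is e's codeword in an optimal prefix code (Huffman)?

3

Build the tree from the bottom:
merge h(7) and d(8): 15
merge b(11) and f(12): 23
merge 15 and a(18): 33
merge g(19) and e(22): 41
merge 23 and c(27): 50
merge 33 and 41: 74
merge 50 and 74: 124
e sits 3 levels below the root, so its codeword is 3 bits.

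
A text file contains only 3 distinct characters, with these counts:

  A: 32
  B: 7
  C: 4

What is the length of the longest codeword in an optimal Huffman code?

Merge the two lowest-weight nodes at each step:
merge C(4) and B(7): 11
merge 11 and A(32): 43
Maximum depth reached is 2.

2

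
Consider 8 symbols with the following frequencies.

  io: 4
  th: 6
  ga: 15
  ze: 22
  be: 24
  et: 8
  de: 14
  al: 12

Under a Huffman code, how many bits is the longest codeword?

5

Merge the two lowest-weight nodes at each step:
merge io(4) and th(6): 10
merge et(8) and 10: 18
merge al(12) and de(14): 26
merge ga(15) and 18: 33
merge ze(22) and be(24): 46
merge 26 and 33: 59
merge 46 and 59: 105
The first pair merged (io, th) ends up deepest, at depth 5.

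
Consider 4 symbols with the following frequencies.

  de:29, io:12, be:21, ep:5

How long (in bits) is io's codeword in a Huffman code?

3

Build the tree from the bottom:
ep(5) + io(12) → 17
17 + be(21) → 38
de(29) + 38 → 67
The subtree containing io is merged 3 times, so code length = 3.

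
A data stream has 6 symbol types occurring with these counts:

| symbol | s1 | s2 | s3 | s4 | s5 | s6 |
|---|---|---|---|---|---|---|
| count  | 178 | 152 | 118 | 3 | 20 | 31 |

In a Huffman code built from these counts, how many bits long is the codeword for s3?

3

Huffman merges, smallest pair first:
merge s4(3) and s5(20): 23
merge 23 and s6(31): 54
merge 54 and s3(118): 172
merge s2(152) and 172: 324
merge s1(178) and 324: 502
The subtree containing s3 is merged 3 times, so code length = 3.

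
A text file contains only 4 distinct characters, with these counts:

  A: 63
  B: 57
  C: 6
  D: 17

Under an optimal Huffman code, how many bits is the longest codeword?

3

Merge the two lowest-weight nodes at each step:
combine C(6), D(17) → 23
combine 23, B(57) → 80
combine A(63), 80 → 143
The rarest symbols sit at the bottom; the longest codeword is 3 bits.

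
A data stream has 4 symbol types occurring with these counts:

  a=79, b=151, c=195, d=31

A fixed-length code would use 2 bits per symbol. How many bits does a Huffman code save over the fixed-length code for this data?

85

Fixed-length: 2 bits × 456 symbols = 912 bits.
Huffman merges:
d(31) + a(79) → 110
110 + b(151) → 261
c(195) + 261 → 456
Huffman total = 110 + 261 + 456 = 827 bits.
Saving = 912 − 827 = 85 bits.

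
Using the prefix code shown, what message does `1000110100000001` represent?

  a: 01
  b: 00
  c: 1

Read left to right; each codeword is recognised as soon as it completes (prefix code):
  1→c | 00→b | 01→a | 1→c | 01→a | 00→b | 00→b | 00→b | 01→a
Decoded message: cbacabbba

cbacabbba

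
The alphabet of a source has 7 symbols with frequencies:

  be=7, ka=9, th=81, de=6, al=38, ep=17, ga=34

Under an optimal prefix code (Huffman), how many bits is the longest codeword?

Merge the two lowest-weight nodes at each step:
merge de(6) and be(7): 13
merge ka(9) and 13: 22
merge ep(17) and 22: 39
merge ga(34) and al(38): 72
merge 39 and 72: 111
merge th(81) and 111: 192
The first pair merged (de, be) ends up deepest, at depth 5.

5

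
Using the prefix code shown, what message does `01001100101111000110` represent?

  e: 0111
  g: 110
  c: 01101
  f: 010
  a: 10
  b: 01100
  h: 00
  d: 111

Read left to right; each codeword is recognised as soon as it completes (prefix code):
  010→f | 01100→b | 10→a | 111→d | 10→a | 00→h | 110→g
Decoded message: fbadahg

fbadahg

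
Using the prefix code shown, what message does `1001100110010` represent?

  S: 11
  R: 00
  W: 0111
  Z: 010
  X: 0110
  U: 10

Read left to right; each codeword is recognised as soon as it completes (prefix code):
  10→U | 0110→X | 0110→X | 010→Z
Decoded message: UXXZ

UXXZ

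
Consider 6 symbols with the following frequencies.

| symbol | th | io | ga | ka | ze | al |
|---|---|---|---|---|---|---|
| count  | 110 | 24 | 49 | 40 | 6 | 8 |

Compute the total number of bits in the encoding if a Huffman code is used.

Merge the two smallest weights repeatedly:
ze(6) + al(8) → 14
14 + io(24) → 38
38 + ka(40) → 78
ga(49) + 78 → 127
th(110) + 127 → 237
The encoded length is the sum of every internal node's weight: 14 + 38 + 78 + 127 + 237 = 494 bits.

494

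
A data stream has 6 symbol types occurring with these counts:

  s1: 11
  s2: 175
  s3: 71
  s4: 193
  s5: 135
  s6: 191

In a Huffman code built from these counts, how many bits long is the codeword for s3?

Build the tree from the bottom:
s1(11) + s3(71) → 82
82 + s5(135) → 217
s2(175) + s6(191) → 366
s4(193) + 217 → 410
366 + 410 → 776
s3's leaf is at depth 4, giving a 4-bit codeword.

4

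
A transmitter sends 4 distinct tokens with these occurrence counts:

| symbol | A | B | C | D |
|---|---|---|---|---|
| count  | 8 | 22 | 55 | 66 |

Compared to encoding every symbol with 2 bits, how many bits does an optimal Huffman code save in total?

Fixed-length: 2 bits × 151 symbols = 302 bits.
Huffman merges:
merge A(8) and B(22): 30
merge 30 and C(55): 85
merge D(66) and 85: 151
Huffman total = 30 + 85 + 151 = 266 bits.
Saving = 302 − 266 = 36 bits.

36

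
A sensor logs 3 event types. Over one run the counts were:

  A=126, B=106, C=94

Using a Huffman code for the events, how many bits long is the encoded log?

Greedily combine the two least-frequent nodes:
combine C(94), B(106) → 200
combine A(126), 200 → 326
Each symbol's bit-cost is frequency × depth; summing gives 526 bits (equivalently 200 + 326).

526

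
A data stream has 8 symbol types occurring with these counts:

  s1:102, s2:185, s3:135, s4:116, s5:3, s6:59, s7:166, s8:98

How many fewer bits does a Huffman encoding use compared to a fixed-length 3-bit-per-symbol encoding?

Fixed-length: 3 bits × 864 symbols = 2592 bits.
Huffman merges:
combine s5(3), s6(59) → 62
combine 62, s8(98) → 160
combine s1(102), s4(116) → 218
combine s3(135), 160 → 295
combine s7(166), s2(185) → 351
combine 218, 295 → 513
combine 351, 513 → 864
Huffman total = 62 + 160 + 218 + 295 + 351 + 513 + 864 = 2463 bits.
Saving = 2592 − 2463 = 129 bits.

129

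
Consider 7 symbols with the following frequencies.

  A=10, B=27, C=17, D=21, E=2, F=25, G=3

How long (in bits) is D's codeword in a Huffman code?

Repeatedly merge the two smallest:
E(2) + G(3) → 5
5 + A(10) → 15
15 + C(17) → 32
D(21) + F(25) → 46
B(27) + 32 → 59
46 + 59 → 105
D sits 2 levels below the root, so its codeword is 2 bits.

2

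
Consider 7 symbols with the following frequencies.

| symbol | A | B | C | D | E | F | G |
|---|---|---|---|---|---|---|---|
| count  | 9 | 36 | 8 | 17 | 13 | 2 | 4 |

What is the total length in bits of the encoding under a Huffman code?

Build the Huffman tree bottom-up:
F(2) + G(4) → 6
6 + C(8) → 14
A(9) + E(13) → 22
14 + D(17) → 31
22 + 31 → 53
B(36) + 53 → 89
The encoded length is the sum of every internal node's weight: 6 + 14 + 22 + 31 + 53 + 89 = 215 bits.

215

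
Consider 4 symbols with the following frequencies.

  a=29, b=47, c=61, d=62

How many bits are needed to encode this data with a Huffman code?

Greedily combine the two least-frequent nodes:
a(29) + b(47) → 76
c(61) + d(62) → 123
76 + 123 → 199
Total encoded bits = sum of merged weights = 76 + 123 + 199 = 398.

398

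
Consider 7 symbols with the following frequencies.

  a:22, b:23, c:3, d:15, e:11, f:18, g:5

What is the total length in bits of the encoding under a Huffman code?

254

Merge the two smallest weights repeatedly:
c(3) + g(5) → 8
8 + e(11) → 19
d(15) + f(18) → 33
19 + a(22) → 41
b(23) + 33 → 56
41 + 56 → 97
Total encoded bits = sum of merged weights = 8 + 19 + 33 + 41 + 56 + 97 = 254.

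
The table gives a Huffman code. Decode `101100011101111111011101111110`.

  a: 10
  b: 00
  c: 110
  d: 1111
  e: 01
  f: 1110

acbfdffdc

Read left to right; each codeword is recognised as soon as it completes (prefix code):
  10→a | 110→c | 00→b | 1110→f | 1111→d | 1110→f | 1110→f | 1111→d | 110→c
Decoded message: acbfdffdc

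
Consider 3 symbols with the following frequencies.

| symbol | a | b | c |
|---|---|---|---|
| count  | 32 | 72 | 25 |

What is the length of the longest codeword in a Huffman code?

2

Merge the two lowest-weight nodes at each step:
c(25) + a(32) → 57
57 + b(72) → 129
The rarest symbols sit at the bottom; the longest codeword is 2 bits.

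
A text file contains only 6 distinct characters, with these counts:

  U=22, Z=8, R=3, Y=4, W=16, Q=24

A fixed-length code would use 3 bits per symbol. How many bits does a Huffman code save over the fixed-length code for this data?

Fixed-length: 3 bits × 77 symbols = 231 bits.
Huffman merges:
merge R(3) and Y(4): 7
merge 7 and Z(8): 15
merge 15 and W(16): 31
merge U(22) and Q(24): 46
merge 31 and 46: 77
Huffman total = 7 + 15 + 31 + 46 + 77 = 176 bits.
Saving = 231 − 176 = 55 bits.

55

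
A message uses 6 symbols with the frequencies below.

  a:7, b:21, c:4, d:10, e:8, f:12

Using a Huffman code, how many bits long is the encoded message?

153

Merge the two smallest weights repeatedly:
combine c(4), a(7) → 11
combine e(8), d(10) → 18
combine 11, f(12) → 23
combine 18, b(21) → 39
combine 23, 39 → 62
The encoded length is the sum of every internal node's weight: 11 + 18 + 23 + 39 + 62 = 153 bits.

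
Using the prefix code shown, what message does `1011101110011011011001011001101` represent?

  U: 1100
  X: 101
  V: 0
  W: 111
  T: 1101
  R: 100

Read left to right; each codeword is recognised as soon as it completes (prefix code):
  101→X | 1101→T | 1100→U | 1101→T | 101→X | 100→R | 101→X | 100→R | 1101→T
Decoded message: XTUTXRXRT

XTUTXRXRT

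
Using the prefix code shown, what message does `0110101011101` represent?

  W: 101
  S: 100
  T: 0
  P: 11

Read left to right; each codeword is recognised as soon as it completes (prefix code):
  0→T | 11→P | 0→T | 101→W | 0→T | 11→P | 101→W
Decoded message: TPTWTPW

TPTWTPW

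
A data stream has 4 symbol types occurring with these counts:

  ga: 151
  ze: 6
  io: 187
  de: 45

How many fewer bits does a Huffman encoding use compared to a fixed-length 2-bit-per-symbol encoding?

Fixed-length: 2 bits × 389 symbols = 778 bits.
Huffman merges:
combine ze(6), de(45) → 51
combine 51, ga(151) → 202
combine io(187), 202 → 389
Huffman total = 51 + 202 + 389 = 642 bits.
Saving = 778 − 642 = 136 bits.

136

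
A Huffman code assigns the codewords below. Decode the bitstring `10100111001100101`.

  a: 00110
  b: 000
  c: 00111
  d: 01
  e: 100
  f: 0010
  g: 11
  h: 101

Read left to right; each codeword is recognised as soon as it completes (prefix code):
  101→h | 00111→c | 00110→a | 01→d | 01→d
Decoded message: hcadd

hcadd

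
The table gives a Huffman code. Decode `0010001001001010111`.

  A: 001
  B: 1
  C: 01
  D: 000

ADBAACCBB

Read left to right; each codeword is recognised as soon as it completes (prefix code):
  001→A | 000→D | 1→B | 001→A | 001→A | 01→C | 01→C | 1→B | 1→B
Decoded message: ADBAACCBB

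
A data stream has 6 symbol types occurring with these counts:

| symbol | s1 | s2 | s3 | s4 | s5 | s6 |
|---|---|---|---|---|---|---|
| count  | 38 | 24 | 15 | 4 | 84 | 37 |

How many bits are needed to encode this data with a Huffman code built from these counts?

457

Greedily combine the two least-frequent nodes:
merge s4(4) and s3(15): 19
merge 19 and s2(24): 43
merge s6(37) and s1(38): 75
merge 43 and 75: 118
merge s5(84) and 118: 202
The encoded length is the sum of every internal node's weight: 19 + 43 + 75 + 118 + 202 = 457 bits.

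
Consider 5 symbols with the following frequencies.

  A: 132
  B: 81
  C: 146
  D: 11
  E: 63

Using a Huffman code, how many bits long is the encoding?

Build the Huffman tree bottom-up:
merge D(11) and E(63): 74
merge 74 and B(81): 155
merge A(132) and C(146): 278
merge 155 and 278: 433
Each symbol's bit-cost is frequency × depth; summing gives 940 bits (equivalently 74 + 155 + 278 + 433).

940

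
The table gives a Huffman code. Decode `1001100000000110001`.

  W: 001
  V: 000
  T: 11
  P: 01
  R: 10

RPRVVPRW

Read left to right; each codeword is recognised as soon as it completes (prefix code):
  10→R | 01→P | 10→R | 000→V | 000→V | 01→P | 10→R | 001→W
Decoded message: RPRVVPRW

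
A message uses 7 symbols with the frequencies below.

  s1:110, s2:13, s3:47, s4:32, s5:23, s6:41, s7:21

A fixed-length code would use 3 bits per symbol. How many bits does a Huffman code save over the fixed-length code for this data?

131

Fixed-length: 3 bits × 287 symbols = 861 bits.
Huffman merges:
s2(13) + s7(21) → 34
s5(23) + s4(32) → 55
34 + s6(41) → 75
s3(47) + 55 → 102
75 + 102 → 177
s1(110) + 177 → 287
Huffman total = 34 + 55 + 75 + 102 + 177 + 287 = 730 bits.
Saving = 861 − 730 = 131 bits.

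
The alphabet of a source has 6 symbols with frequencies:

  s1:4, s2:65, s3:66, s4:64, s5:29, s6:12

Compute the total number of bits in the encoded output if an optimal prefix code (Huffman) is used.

541

Merge the two smallest weights repeatedly:
combine s1(4), s6(12) → 16
combine 16, s5(29) → 45
combine 45, s4(64) → 109
combine s2(65), s3(66) → 131
combine 109, 131 → 240
Total encoded bits = sum of merged weights = 16 + 45 + 109 + 131 + 240 = 541.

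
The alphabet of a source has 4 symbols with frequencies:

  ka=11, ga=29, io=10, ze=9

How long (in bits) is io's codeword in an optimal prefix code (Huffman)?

3

Repeatedly merge the two smallest:
combine ze(9), io(10) → 19
combine ka(11), 19 → 30
combine ga(29), 30 → 59
io sits 3 levels below the root, so its codeword is 3 bits.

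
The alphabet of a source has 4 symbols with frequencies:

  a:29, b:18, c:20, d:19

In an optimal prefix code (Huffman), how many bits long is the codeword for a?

Huffman merges, smallest pair first:
merge b(18) and d(19): 37
merge c(20) and a(29): 49
merge 37 and 49: 86
a sits 2 levels below the root, so its codeword is 2 bits.

2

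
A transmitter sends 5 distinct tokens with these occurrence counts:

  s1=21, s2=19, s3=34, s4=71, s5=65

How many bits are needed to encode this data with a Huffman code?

460

Merge the two smallest weights repeatedly:
merge s2(19) and s1(21): 40
merge s3(34) and 40: 74
merge s5(65) and s4(71): 136
merge 74 and 136: 210
Each symbol's bit-cost is frequency × depth; summing gives 460 bits (equivalently 40 + 74 + 136 + 210).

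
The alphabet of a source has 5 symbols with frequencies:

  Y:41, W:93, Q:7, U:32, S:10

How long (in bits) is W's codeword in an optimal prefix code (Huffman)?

1

Build the tree from the bottom:
merge Q(7) and S(10): 17
merge 17 and U(32): 49
merge Y(41) and 49: 90
merge 90 and W(93): 183
W is a child of the root — depth 1, so its codeword is a single bit.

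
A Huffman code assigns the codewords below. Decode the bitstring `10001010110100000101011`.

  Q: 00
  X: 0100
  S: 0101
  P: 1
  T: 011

PQSTXQST

Read left to right; each codeword is recognised as soon as it completes (prefix code):
  1→P | 00→Q | 0101→S | 011→T | 0100→X | 00→Q | 0101→S | 011→T
Decoded message: PQSTXQST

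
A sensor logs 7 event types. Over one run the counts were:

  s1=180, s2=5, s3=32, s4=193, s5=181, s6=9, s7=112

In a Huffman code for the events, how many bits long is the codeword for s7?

Repeatedly merge the two smallest:
merge s2(5) and s6(9): 14
merge 14 and s3(32): 46
merge 46 and s7(112): 158
merge 158 and s1(180): 338
merge s5(181) and s4(193): 374
merge 338 and 374: 712
The subtree containing s7 is merged 3 times, so code length = 3.

3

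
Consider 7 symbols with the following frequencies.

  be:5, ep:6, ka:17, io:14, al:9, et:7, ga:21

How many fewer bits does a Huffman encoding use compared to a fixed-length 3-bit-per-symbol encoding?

Fixed-length: 3 bits × 79 symbols = 237 bits.
Huffman merges:
combine be(5), ep(6) → 11
combine et(7), al(9) → 16
combine 11, io(14) → 25
combine 16, ka(17) → 33
combine ga(21), 25 → 46
combine 33, 46 → 79
Huffman total = 11 + 16 + 25 + 33 + 46 + 79 = 210 bits.
Saving = 237 − 210 = 27 bits.

27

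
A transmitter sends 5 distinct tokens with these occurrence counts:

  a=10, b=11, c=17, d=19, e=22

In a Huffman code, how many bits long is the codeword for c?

Build the tree from the bottom:
combine a(10), b(11) → 21
combine c(17), d(19) → 36
combine 21, e(22) → 43
combine 36, 43 → 79
c sits 2 levels below the root, so its codeword is 2 bits.

2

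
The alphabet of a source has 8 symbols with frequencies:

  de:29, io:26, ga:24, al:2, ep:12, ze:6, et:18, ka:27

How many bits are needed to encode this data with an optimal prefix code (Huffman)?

404

Merge the two smallest weights repeatedly:
merge al(2) and ze(6): 8
merge 8 and ep(12): 20
merge et(18) and 20: 38
merge ga(24) and io(26): 50
merge ka(27) and de(29): 56
merge 38 and 50: 88
merge 56 and 88: 144
Total encoded bits = sum of merged weights = 8 + 20 + 38 + 50 + 56 + 88 + 144 = 404.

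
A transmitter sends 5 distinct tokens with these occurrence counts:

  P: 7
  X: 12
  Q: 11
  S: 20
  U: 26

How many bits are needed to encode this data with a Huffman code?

170

Greedily combine the two least-frequent nodes:
merge P(7) and Q(11): 18
merge X(12) and 18: 30
merge S(20) and U(26): 46
merge 30 and 46: 76
Total encoded bits = sum of merged weights = 18 + 30 + 46 + 76 = 170.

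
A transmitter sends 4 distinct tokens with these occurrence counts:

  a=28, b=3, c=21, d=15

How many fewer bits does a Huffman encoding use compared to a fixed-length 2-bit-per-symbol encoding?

10

Fixed-length: 2 bits × 67 symbols = 134 bits.
Huffman merges:
b(3) + d(15) → 18
18 + c(21) → 39
a(28) + 39 → 67
Huffman total = 18 + 39 + 67 = 124 bits.
Saving = 134 − 124 = 10 bits.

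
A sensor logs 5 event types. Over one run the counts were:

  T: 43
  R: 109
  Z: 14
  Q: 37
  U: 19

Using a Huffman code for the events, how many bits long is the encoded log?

438

Merge the two smallest weights repeatedly:
combine Z(14), U(19) → 33
combine 33, Q(37) → 70
combine T(43), 70 → 113
combine R(109), 113 → 222
Each symbol's bit-cost is frequency × depth; summing gives 438 bits (equivalently 33 + 70 + 113 + 222).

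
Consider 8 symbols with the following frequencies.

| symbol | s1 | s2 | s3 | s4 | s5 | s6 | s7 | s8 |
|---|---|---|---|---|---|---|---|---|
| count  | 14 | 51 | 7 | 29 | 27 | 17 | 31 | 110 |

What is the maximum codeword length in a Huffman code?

5

Merge the two lowest-weight nodes at each step:
combine s3(7), s1(14) → 21
combine s6(17), 21 → 38
combine s5(27), s4(29) → 56
combine s7(31), 38 → 69
combine s2(51), 56 → 107
combine 69, 107 → 176
combine s8(110), 176 → 286
Maximum depth reached is 5.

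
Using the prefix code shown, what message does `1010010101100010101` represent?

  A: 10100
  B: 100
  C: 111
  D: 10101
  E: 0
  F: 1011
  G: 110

Read left to right; each codeword is recognised as soon as it completes (prefix code):
  10100→A | 10101→D | 100→B | 0→E | 10101→D
Decoded message: ADBED

ADBED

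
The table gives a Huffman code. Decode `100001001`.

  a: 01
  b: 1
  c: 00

Read left to right; each codeword is recognised as soon as it completes (prefix code):
  1→b | 00→c | 00→c | 1→b | 00→c | 1→b
Decoded message: bccbcb

bccbcb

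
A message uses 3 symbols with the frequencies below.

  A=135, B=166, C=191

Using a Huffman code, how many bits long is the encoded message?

Build the Huffman tree bottom-up:
merge A(135) and B(166): 301
merge C(191) and 301: 492
Total encoded bits = sum of merged weights = 301 + 492 = 793.

793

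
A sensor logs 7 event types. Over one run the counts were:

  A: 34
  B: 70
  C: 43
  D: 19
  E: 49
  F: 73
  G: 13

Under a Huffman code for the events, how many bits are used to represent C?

3

Repeatedly merge the two smallest:
merge G(13) and D(19): 32
merge 32 and A(34): 66
merge C(43) and E(49): 92
merge 66 and B(70): 136
merge F(73) and 92: 165
merge 136 and 165: 301
The subtree containing C is merged 3 times, so code length = 3.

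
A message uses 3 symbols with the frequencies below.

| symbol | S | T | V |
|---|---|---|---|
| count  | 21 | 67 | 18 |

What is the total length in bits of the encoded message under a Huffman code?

145

Build the Huffman tree bottom-up:
combine V(18), S(21) → 39
combine 39, T(67) → 106
Total encoded bits = sum of merged weights = 39 + 106 = 145.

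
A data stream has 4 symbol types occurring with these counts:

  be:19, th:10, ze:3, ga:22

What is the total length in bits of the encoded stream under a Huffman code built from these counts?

99

Greedily combine the two least-frequent nodes:
ze(3) + th(10) → 13
13 + be(19) → 32
ga(22) + 32 → 54
Each symbol's bit-cost is frequency × depth; summing gives 99 bits (equivalently 13 + 32 + 54).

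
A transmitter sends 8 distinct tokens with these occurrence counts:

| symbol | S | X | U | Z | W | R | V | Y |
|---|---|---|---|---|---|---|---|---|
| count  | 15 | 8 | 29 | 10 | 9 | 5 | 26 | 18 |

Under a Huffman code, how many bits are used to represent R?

Repeatedly merge the two smallest:
merge R(5) and X(8): 13
merge W(9) and Z(10): 19
merge 13 and S(15): 28
merge Y(18) and 19: 37
merge V(26) and 28: 54
merge U(29) and 37: 66
merge 54 and 66: 120
R's leaf is at depth 4, giving a 4-bit codeword.

4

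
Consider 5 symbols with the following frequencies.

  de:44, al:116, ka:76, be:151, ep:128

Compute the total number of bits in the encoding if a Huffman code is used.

Merge the two smallest weights repeatedly:
combine de(44), ka(76) → 120
combine al(116), 120 → 236
combine ep(128), be(151) → 279
combine 236, 279 → 515
The encoded length is the sum of every internal node's weight: 120 + 236 + 279 + 515 = 1150 bits.

1150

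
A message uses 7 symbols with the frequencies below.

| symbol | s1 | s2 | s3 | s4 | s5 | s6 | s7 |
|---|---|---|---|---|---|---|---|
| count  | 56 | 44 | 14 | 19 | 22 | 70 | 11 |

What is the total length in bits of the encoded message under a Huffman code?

Merge the two smallest weights repeatedly:
s7(11) + s3(14) → 25
s4(19) + s5(22) → 41
25 + 41 → 66
s2(44) + s1(56) → 100
66 + s6(70) → 136
100 + 136 → 236
Total encoded bits = sum of merged weights = 25 + 41 + 66 + 100 + 136 + 236 = 604.

604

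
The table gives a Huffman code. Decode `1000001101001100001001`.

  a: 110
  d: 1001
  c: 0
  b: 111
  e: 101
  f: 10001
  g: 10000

Read left to right; each codeword is recognised as soon as it completes (prefix code):
  10000→g | 0→c | 110→a | 1001→d | 10000→g | 1001→d
Decoded message: gcadgd

gcadgd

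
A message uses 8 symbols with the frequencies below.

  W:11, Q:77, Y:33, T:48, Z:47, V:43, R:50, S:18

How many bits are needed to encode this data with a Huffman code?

933

Greedily combine the two least-frequent nodes:
merge W(11) and S(18): 29
merge 29 and Y(33): 62
merge V(43) and Z(47): 90
merge T(48) and R(50): 98
merge 62 and Q(77): 139
merge 90 and 98: 188
merge 139 and 188: 327
Total encoded bits = sum of merged weights = 29 + 62 + 90 + 98 + 139 + 188 + 327 = 933.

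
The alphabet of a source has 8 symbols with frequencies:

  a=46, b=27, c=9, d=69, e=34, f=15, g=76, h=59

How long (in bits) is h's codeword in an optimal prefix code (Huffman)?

Build the tree from the bottom:
c(9) + f(15) → 24
24 + b(27) → 51
e(34) + a(46) → 80
51 + h(59) → 110
d(69) + g(76) → 145
80 + 110 → 190
145 + 190 → 335
The subtree containing h is merged 3 times, so code length = 3.

3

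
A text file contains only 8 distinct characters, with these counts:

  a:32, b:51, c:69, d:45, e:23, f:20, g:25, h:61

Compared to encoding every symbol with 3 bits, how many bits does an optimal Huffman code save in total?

Fixed-length: 3 bits × 326 symbols = 978 bits.
Huffman merges:
f(20) + e(23) → 43
g(25) + a(32) → 57
43 + d(45) → 88
b(51) + 57 → 108
h(61) + c(69) → 130
88 + 108 → 196
130 + 196 → 326
Huffman total = 43 + 57 + 88 + 108 + 130 + 196 + 326 = 948 bits.
Saving = 978 − 948 = 30 bits.

30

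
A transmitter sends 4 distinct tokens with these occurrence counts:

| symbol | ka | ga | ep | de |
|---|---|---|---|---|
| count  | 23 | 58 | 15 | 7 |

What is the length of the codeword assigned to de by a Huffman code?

Huffman merges, smallest pair first:
combine de(7), ep(15) → 22
combine 22, ka(23) → 45
combine 45, ga(58) → 103
The subtree containing de is merged 3 times, so code length = 3.

3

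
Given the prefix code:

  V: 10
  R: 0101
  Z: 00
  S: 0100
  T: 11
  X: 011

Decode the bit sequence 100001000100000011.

Read left to right; each codeword is recognised as soon as it completes (prefix code):
  10→V | 00→Z | 0100→S | 0100→S | 00→Z | 00→Z | 11→T
Decoded message: VZSSZZT

VZSSZZT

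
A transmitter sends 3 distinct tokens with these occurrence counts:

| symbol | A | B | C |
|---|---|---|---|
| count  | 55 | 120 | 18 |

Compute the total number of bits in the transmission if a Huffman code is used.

Build the Huffman tree bottom-up:
C(18) + A(55) → 73
73 + B(120) → 193
Total encoded bits = sum of merged weights = 73 + 193 = 266.

266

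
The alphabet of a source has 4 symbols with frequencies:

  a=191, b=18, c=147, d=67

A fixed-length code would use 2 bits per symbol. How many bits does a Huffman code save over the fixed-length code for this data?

106

Fixed-length: 2 bits × 423 symbols = 846 bits.
Huffman merges:
merge b(18) and d(67): 85
merge 85 and c(147): 232
merge a(191) and 232: 423
Huffman total = 85 + 232 + 423 = 740 bits.
Saving = 846 − 740 = 106 bits.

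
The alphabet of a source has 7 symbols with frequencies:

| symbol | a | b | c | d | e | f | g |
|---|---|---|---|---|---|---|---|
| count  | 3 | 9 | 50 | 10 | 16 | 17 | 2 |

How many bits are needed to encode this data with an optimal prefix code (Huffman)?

Greedily combine the two least-frequent nodes:
merge g(2) and a(3): 5
merge 5 and b(9): 14
merge d(10) and 14: 24
merge e(16) and f(17): 33
merge 24 and 33: 57
merge c(50) and 57: 107
Total encoded bits = sum of merged weights = 5 + 14 + 24 + 33 + 57 + 107 = 240.

240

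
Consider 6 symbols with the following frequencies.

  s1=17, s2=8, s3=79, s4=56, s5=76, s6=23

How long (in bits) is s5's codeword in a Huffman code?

2

Huffman merges, smallest pair first:
merge s2(8) and s1(17): 25
merge s6(23) and 25: 48
merge 48 and s4(56): 104
merge s5(76) and s3(79): 155
merge 104 and 155: 259
The subtree containing s5 is merged 2 times, so code length = 2.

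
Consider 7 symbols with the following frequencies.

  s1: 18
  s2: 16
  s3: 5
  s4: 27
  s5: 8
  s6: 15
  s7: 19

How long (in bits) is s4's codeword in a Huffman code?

2

Huffman merges, smallest pair first:
merge s3(5) and s5(8): 13
merge 13 and s6(15): 28
merge s2(16) and s1(18): 34
merge s7(19) and s4(27): 46
merge 28 and 34: 62
merge 46 and 62: 108
s4 sits 2 levels below the root, so its codeword is 2 bits.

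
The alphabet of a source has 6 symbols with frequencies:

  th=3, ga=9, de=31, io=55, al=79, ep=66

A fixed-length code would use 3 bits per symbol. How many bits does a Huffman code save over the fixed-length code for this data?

188

Fixed-length: 3 bits × 243 symbols = 729 bits.
Huffman merges:
merge th(3) and ga(9): 12
merge 12 and de(31): 43
merge 43 and io(55): 98
merge ep(66) and al(79): 145
merge 98 and 145: 243
Huffman total = 12 + 43 + 98 + 145 + 243 = 541 bits.
Saving = 729 − 541 = 188 bits.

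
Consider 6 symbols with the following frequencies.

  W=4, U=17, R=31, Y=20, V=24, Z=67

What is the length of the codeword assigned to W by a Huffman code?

Repeatedly merge the two smallest:
merge W(4) and U(17): 21
merge Y(20) and 21: 41
merge V(24) and R(31): 55
merge 41 and 55: 96
merge Z(67) and 96: 163
W's leaf is at depth 4, giving a 4-bit codeword.

4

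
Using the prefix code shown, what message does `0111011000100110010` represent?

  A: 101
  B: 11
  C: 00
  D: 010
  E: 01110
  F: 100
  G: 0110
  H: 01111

Read left to right; each codeword is recognised as soon as it completes (prefix code):
  01110→E | 11→B | 00→C | 010→D | 0110→G | 010→D
Decoded message: EBCDGD

EBCDGD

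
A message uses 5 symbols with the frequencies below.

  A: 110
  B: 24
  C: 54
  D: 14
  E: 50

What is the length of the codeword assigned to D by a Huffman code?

Build the tree from the bottom:
D(14) + B(24) → 38
38 + E(50) → 88
C(54) + 88 → 142
A(110) + 142 → 252
D sits 4 levels below the root, so its codeword is 4 bits.

4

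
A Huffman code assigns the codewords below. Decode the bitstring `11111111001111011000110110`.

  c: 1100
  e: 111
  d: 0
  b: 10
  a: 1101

eecebcdab

Read left to right; each codeword is recognised as soon as it completes (prefix code):
  111→e | 111→e | 1100→c | 111→e | 10→b | 1100→c | 0→d | 1101→a | 10→b
Decoded message: eecebcdab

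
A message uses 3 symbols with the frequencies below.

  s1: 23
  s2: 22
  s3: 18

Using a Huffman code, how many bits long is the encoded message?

Greedily combine the two least-frequent nodes:
merge s3(18) and s2(22): 40
merge s1(23) and 40: 63
Each symbol's bit-cost is frequency × depth; summing gives 103 bits (equivalently 40 + 63).

103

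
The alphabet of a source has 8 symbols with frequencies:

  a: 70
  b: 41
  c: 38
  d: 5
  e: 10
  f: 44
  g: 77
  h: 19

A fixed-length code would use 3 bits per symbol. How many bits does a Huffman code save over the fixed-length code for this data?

98

Fixed-length: 3 bits × 304 symbols = 912 bits.
Huffman merges:
merge d(5) and e(10): 15
merge 15 and h(19): 34
merge 34 and c(38): 72
merge b(41) and f(44): 85
merge a(70) and 72: 142
merge g(77) and 85: 162
merge 142 and 162: 304
Huffman total = 15 + 34 + 72 + 85 + 142 + 162 + 304 = 814 bits.
Saving = 912 − 814 = 98 bits.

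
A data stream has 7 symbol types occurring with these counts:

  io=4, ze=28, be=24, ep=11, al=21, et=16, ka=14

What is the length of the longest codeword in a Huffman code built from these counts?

Merge the two lowest-weight nodes at each step:
io(4) + ep(11) → 15
ka(14) + 15 → 29
et(16) + al(21) → 37
be(24) + ze(28) → 52
29 + 37 → 66
52 + 66 → 118
The rarest symbols sit at the bottom; the longest codeword is 4 bits.

4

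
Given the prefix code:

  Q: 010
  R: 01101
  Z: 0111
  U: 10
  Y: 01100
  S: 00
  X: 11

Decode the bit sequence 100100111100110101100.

UQZURY

Read left to right; each codeword is recognised as soon as it completes (prefix code):
  10→U | 010→Q | 0111→Z | 10→U | 01101→R | 01100→Y
Decoded message: UQZURY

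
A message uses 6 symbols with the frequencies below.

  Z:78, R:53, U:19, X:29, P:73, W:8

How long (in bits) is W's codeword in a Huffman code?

4

Build the tree from the bottom:
W(8) + U(19) → 27
27 + X(29) → 56
R(53) + 56 → 109
P(73) + Z(78) → 151
109 + 151 → 260
W's leaf is at depth 4, giving a 4-bit codeword.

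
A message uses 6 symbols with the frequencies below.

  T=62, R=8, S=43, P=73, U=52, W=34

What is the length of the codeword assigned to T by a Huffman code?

2

Repeatedly merge the two smallest:
R(8) + W(34) → 42
42 + S(43) → 85
U(52) + T(62) → 114
P(73) + 85 → 158
114 + 158 → 272
T sits 2 levels below the root, so its codeword is 2 bits.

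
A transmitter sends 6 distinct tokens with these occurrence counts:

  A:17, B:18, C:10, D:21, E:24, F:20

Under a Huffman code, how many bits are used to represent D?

2

Repeatedly merge the two smallest:
C(10) + A(17) → 27
B(18) + F(20) → 38
D(21) + E(24) → 45
27 + 38 → 65
45 + 65 → 110
D's leaf is at depth 2, giving a 2-bit codeword.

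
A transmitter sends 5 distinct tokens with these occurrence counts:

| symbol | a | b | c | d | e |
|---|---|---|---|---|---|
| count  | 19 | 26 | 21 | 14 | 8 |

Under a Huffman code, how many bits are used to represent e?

Build the tree from the bottom:
e(8) + d(14) → 22
a(19) + c(21) → 40
22 + b(26) → 48
40 + 48 → 88
The subtree containing e is merged 3 times, so code length = 3.

3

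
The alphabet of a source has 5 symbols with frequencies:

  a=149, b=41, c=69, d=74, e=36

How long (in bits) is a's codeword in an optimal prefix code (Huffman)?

1

Repeatedly merge the two smallest:
combine e(36), b(41) → 77
combine c(69), d(74) → 143
combine 77, 143 → 220
combine a(149), 220 → 369
a sits one level below the root: a 1-bit codeword.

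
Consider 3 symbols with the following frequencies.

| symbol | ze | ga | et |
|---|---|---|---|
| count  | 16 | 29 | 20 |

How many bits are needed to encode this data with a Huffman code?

Merge the two smallest weights repeatedly:
combine ze(16), et(20) → 36
combine ga(29), 36 → 65
Each symbol's bit-cost is frequency × depth; summing gives 101 bits (equivalently 36 + 65).

101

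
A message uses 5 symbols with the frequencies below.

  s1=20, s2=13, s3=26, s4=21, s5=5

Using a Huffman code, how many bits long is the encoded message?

Greedily combine the two least-frequent nodes:
s5(5) + s2(13) → 18
18 + s1(20) → 38
s4(21) + s3(26) → 47
38 + 47 → 85
The encoded length is the sum of every internal node's weight: 18 + 38 + 47 + 85 = 188 bits.

188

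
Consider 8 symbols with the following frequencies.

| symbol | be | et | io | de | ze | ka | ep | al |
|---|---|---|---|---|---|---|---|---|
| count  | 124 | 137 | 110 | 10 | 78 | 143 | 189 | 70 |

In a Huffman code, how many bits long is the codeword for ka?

3

Build the tree from the bottom:
de(10) + al(70) → 80
ze(78) + 80 → 158
io(110) + be(124) → 234
et(137) + ka(143) → 280
158 + ep(189) → 347
234 + 280 → 514
347 + 514 → 861
ka's leaf is at depth 3, giving a 3-bit codeword.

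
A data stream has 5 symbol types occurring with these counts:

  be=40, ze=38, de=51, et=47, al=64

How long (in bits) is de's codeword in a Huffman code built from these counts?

2

Huffman merges, smallest pair first:
merge ze(38) and be(40): 78
merge et(47) and de(51): 98
merge al(64) and 78: 142
merge 98 and 142: 240
de sits 2 levels below the root, so its codeword is 2 bits.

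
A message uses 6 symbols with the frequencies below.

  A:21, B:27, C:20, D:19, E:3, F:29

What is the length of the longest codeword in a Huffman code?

Merge the two lowest-weight nodes at each step:
combine E(3), D(19) → 22
combine C(20), A(21) → 41
combine 22, B(27) → 49
combine F(29), 41 → 70
combine 49, 70 → 119
Maximum depth reached is 3.

3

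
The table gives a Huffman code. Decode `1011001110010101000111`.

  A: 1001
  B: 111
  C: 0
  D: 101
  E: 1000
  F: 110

DAFCDCEB

Read left to right; each codeword is recognised as soon as it completes (prefix code):
  101→D | 1001→A | 110→F | 0→C | 101→D | 0→C | 1000→E | 111→B
Decoded message: DAFCDCEB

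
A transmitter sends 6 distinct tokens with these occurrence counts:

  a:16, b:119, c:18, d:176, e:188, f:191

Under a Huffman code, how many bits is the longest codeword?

Merge the two lowest-weight nodes at each step:
combine a(16), c(18) → 34
combine 34, b(119) → 153
combine 153, d(176) → 329
combine e(188), f(191) → 379
combine 329, 379 → 708
The first pair merged (a, c) ends up deepest, at depth 4.

4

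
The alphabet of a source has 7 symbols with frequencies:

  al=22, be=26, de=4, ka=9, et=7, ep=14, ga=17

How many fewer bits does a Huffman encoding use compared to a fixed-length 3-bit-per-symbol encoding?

37

Fixed-length: 3 bits × 99 symbols = 297 bits.
Huffman merges:
de(4) + et(7) → 11
ka(9) + 11 → 20
ep(14) + ga(17) → 31
20 + al(22) → 42
be(26) + 31 → 57
42 + 57 → 99
Huffman total = 11 + 20 + 31 + 42 + 57 + 99 = 260 bits.
Saving = 297 − 260 = 37 bits.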